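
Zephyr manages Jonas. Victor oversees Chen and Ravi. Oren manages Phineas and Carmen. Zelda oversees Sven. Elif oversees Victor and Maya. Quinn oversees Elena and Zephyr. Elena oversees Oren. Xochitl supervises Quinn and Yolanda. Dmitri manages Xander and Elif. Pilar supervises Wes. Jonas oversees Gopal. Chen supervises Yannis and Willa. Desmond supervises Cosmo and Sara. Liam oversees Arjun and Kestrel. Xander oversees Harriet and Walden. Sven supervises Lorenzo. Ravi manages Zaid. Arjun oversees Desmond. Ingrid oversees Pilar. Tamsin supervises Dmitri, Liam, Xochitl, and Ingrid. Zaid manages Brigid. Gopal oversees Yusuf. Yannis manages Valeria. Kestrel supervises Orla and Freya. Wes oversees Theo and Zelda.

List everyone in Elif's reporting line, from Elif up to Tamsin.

Elif reports to Dmitri. Dmitri reports to Tamsin. Tamsin is at the top.

Elif -> Dmitri -> Tamsin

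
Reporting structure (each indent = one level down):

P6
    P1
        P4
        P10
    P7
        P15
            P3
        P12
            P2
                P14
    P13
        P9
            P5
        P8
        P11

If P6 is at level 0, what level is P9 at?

Chain from P9 up to P6: P9 → P13 → P6. That is 2 steps up, so P9 is 2 levels below P6.

2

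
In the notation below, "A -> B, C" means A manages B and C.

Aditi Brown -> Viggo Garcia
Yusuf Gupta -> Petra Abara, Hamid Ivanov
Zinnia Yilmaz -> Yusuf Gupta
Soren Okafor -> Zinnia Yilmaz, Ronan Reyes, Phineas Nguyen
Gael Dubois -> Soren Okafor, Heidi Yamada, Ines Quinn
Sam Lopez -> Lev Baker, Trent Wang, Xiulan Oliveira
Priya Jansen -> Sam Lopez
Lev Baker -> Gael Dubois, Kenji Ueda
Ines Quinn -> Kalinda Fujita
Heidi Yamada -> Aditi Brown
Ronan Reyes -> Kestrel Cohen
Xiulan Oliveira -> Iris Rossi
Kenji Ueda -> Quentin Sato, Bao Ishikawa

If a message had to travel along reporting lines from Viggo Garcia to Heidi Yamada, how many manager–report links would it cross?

Viggo Garcia is in Heidi Yamada's organization: the chain from Viggo Garcia up to Heidi Yamada is Viggo Garcia → Aditi Brown → Heidi Yamada, which is 2 links.

2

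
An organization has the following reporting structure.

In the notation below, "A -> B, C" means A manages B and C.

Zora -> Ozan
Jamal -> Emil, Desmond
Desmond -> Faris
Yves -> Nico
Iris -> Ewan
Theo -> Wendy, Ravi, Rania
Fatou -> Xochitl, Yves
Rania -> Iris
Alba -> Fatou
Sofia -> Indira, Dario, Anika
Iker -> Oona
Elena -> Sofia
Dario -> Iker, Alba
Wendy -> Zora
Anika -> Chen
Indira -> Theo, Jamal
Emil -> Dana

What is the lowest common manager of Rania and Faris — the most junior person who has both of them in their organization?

Indira

Rania's chain of managers is Theo, Indira, Sofia, Elena. Faris's chain of managers is Desmond, Jamal, Indira, Sofia, Elena. The first manager that appears in both chains is Indira.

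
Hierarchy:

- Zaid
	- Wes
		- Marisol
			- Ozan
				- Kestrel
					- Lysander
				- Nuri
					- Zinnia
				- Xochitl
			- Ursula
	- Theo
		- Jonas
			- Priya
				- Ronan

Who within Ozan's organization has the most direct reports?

Ozan

Direct-report counts within Ozan's organization: Ozan has 3; Nuri has 1; Kestrel has 1. The largest is 3, held by Ozan.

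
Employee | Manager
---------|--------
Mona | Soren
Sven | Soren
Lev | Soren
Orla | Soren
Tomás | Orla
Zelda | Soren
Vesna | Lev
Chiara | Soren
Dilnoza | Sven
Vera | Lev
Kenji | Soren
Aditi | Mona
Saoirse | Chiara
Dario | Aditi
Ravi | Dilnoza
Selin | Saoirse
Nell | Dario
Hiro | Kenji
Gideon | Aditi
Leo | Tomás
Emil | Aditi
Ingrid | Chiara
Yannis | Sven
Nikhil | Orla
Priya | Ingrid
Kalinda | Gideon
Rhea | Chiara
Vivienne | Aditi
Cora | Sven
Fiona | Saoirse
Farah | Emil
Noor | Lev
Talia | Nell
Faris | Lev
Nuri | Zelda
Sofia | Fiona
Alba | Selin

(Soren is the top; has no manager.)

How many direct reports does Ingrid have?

Ingrid directly manages Priya. That is 1 direct report.

1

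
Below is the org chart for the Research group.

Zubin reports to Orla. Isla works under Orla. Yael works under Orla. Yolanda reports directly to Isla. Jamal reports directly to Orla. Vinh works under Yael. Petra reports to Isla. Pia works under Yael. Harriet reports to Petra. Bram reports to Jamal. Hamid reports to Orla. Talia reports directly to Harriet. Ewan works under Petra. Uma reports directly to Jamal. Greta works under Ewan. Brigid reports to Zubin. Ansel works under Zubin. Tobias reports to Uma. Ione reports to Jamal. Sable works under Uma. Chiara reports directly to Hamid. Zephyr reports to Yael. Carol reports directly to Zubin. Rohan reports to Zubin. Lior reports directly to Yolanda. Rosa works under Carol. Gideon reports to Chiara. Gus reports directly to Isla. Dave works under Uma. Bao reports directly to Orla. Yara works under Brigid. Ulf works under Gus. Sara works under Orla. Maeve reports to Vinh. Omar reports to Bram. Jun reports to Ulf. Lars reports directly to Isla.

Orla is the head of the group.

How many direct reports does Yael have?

3

Yael directly manages Vinh, Pia, Zephyr. That is 3 direct reports.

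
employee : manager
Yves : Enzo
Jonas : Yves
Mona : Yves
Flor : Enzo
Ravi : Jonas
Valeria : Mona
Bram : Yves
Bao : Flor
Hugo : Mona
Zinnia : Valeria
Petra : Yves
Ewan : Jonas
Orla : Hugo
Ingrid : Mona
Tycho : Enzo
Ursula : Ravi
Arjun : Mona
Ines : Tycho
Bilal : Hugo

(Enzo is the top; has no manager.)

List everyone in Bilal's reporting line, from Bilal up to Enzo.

Bilal reports to Hugo. Hugo reports to Mona. Mona reports to Yves. Yves reports to Enzo. Enzo is at the top.

Bilal -> Hugo -> Mona -> Yves -> Enzo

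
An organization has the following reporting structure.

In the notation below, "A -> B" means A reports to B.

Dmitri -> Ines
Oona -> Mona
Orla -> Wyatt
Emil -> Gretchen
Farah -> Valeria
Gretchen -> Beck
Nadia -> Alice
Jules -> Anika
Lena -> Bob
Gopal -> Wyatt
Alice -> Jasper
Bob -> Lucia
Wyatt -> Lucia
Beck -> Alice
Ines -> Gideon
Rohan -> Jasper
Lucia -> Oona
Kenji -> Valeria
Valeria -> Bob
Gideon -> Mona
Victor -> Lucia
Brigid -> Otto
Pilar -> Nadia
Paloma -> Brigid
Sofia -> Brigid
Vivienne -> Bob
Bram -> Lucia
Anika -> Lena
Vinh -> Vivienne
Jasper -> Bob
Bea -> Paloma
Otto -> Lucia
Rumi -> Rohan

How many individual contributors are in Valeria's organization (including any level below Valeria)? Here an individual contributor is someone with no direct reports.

2

The people in Valeria's organization with no one reporting to them are Kenji, Farah. That is 2.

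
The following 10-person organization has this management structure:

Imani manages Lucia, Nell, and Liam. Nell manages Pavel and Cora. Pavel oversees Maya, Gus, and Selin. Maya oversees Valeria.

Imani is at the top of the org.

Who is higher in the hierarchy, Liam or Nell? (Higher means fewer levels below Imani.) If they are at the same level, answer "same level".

same level

Both Liam and Nell are 1 level below Imani.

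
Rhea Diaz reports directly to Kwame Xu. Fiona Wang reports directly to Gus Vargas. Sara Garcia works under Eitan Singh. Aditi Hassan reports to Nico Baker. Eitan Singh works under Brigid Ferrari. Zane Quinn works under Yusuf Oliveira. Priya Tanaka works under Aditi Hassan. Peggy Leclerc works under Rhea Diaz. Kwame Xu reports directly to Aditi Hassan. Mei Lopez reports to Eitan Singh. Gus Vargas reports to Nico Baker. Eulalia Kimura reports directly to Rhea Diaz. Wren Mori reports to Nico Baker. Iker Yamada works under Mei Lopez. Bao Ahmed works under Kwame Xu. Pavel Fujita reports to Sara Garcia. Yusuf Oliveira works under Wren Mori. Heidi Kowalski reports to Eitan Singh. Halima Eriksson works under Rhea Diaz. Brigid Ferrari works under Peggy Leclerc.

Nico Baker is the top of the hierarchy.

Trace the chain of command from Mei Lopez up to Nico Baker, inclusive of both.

Mei Lopez reports to Eitan Singh. Eitan Singh reports to Brigid Ferrari. Brigid Ferrari reports to Peggy Leclerc. Peggy Leclerc reports to Rhea Diaz. Rhea Diaz reports to Kwame Xu. Kwame Xu reports to Aditi Hassan. Aditi Hassan reports to Nico Baker. Nico Baker is at the top.

Mei Lopez -> Eitan Singh -> Brigid Ferrari -> Peggy Leclerc -> Rhea Diaz -> Kwame Xu -> Aditi Hassan -> Nico Baker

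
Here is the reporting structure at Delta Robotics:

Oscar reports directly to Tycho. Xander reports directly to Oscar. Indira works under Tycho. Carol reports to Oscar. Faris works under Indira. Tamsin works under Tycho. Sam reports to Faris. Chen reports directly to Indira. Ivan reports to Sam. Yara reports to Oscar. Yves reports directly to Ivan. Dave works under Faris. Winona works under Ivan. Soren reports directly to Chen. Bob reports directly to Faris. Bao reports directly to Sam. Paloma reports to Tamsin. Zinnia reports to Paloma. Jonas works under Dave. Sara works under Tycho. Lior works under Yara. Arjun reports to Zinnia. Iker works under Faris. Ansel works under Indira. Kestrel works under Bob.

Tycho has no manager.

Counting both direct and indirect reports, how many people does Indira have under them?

14

Indira directly manages Faris, Chen, Ansel. Under Faris: Iker, Bob, Kestrel, Dave, Jonas, Sam, Bao, Ivan, Winona, Yves (10). Under Chen: Soren (1). Ansel has no reports. So Indira's organization is 3 direct reports plus everyone under them: 11 + 2 + 1 = 14.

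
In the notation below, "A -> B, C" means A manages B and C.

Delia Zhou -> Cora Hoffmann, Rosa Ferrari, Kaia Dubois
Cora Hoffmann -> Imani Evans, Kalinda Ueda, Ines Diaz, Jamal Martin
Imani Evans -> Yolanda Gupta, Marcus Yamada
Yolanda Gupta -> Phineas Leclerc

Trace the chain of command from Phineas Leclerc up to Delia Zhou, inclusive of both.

Phineas Leclerc reports to Yolanda Gupta. Yolanda Gupta reports to Imani Evans. Imani Evans reports to Cora Hoffmann. Cora Hoffmann reports to Delia Zhou. Delia Zhou is at the top.

Phineas Leclerc -> Yolanda Gupta -> Imani Evans -> Cora Hoffmann -> Delia Zhou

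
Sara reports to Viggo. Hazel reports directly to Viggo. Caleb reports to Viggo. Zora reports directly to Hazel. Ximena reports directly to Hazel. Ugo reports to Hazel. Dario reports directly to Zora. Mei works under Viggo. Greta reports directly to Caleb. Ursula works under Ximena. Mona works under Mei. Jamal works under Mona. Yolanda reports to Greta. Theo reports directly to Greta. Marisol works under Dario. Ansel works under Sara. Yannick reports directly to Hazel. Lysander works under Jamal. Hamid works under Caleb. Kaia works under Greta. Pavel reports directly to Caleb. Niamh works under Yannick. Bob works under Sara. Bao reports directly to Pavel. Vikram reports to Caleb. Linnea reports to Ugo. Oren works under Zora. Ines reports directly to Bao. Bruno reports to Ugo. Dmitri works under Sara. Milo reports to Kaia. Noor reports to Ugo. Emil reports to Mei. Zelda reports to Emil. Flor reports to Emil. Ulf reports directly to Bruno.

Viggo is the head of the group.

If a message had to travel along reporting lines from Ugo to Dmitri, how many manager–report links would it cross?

Ugo is 2 levels below Viggo, and Dmitri is 2 levels below Viggo (their lowest common manager). The shortest path runs up from Ugo to Viggo and back down to Dmitri: 2 + 2 = 4 links.

4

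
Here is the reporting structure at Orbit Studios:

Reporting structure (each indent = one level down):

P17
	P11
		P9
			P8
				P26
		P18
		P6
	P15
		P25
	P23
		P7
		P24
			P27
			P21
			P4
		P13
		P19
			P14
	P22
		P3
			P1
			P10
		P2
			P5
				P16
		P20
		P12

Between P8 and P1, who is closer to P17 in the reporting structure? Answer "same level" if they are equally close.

same level

Both P8 and P1 are 3 levels below P17.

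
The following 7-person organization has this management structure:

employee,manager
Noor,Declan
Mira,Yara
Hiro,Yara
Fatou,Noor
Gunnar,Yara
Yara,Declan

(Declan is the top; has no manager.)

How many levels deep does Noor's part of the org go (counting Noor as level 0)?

1

The longest chain under Noor runs Noor → Fatou, which is 1 level below Noor.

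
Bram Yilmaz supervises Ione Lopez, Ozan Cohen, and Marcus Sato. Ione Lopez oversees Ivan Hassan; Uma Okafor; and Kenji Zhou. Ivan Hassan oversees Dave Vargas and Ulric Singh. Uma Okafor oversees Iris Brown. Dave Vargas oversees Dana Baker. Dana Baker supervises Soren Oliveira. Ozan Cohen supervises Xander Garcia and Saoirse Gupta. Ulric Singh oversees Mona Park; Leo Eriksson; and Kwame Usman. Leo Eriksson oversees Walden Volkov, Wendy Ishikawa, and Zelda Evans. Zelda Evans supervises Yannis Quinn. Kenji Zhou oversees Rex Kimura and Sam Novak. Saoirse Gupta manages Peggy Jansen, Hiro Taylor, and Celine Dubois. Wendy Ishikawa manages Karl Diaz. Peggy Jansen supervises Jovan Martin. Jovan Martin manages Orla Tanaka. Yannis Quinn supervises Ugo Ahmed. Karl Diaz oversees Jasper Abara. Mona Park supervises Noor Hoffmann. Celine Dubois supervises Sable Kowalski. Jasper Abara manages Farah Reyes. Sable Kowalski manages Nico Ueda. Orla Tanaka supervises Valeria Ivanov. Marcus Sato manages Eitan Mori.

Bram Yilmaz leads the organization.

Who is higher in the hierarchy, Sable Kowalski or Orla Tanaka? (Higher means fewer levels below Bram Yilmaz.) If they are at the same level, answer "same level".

Sable Kowalski is 4 levels below Bram Yilmaz; Orla Tanaka is 5. Sable Kowalski is higher.

Sable Kowalski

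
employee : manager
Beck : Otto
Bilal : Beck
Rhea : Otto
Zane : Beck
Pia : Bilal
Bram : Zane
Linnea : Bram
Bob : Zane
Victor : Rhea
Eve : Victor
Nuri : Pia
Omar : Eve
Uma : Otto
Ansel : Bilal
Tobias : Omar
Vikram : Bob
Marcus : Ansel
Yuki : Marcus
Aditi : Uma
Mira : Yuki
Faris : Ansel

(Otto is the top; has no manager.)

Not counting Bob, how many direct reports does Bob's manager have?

1

Bob reports to Zane. Zane's other direct reports are Bram — 1 peer.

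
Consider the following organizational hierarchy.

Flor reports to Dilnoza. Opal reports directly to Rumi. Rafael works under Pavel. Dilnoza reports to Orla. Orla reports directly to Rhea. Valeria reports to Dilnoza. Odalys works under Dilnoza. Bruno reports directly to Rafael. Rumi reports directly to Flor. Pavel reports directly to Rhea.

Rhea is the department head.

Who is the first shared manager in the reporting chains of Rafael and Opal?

Rhea

Rafael's chain of managers is Pavel, Rhea. Opal's chain of managers is Rumi, Flor, Dilnoza, Orla, Rhea. The first manager that appears in both chains is Rhea.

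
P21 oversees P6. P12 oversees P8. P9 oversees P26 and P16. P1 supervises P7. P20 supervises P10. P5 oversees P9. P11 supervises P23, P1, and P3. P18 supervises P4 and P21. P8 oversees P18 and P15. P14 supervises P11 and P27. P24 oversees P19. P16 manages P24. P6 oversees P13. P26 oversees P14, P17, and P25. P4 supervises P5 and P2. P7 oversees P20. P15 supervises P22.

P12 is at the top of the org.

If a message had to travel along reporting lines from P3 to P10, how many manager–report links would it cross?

P3 is 1 level below P11, and P10 is 4 levels below P11 (their lowest common manager). The shortest path runs up from P3 to P11 and back down to P10: 1 + 4 = 5 links.

5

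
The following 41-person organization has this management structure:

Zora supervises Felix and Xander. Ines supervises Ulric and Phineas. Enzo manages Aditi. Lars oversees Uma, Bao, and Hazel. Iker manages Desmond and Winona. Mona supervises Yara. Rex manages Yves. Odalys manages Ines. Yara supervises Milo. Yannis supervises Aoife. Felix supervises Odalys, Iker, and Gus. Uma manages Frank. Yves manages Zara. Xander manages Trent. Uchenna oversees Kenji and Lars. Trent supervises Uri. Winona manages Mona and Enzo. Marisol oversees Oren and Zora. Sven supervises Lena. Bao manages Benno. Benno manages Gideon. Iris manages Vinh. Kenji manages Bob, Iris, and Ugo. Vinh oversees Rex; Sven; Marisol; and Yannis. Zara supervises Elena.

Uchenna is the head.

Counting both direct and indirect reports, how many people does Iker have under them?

7

Iker directly manages Winona, Desmond. Under Winona: Mona, Yara, Milo, Enzo, Aditi (5). Desmond has no reports. So Iker's organization is 2 direct reports plus everyone under them: 6 + 1 = 7.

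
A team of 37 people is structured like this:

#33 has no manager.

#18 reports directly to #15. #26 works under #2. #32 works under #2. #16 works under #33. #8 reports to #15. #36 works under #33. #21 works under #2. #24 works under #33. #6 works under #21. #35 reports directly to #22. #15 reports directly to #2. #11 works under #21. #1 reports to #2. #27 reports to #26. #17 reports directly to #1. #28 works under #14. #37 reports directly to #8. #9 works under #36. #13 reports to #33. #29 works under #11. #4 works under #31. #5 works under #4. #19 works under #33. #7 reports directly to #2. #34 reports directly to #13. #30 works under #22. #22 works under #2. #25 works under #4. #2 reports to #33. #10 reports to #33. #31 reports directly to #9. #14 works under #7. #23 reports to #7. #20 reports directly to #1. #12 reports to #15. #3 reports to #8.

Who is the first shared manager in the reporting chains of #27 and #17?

#27's chain of managers is #26, #2, #33. #17's chain of managers is #1, #2, #33. The first manager that appears in both chains is #2.

#2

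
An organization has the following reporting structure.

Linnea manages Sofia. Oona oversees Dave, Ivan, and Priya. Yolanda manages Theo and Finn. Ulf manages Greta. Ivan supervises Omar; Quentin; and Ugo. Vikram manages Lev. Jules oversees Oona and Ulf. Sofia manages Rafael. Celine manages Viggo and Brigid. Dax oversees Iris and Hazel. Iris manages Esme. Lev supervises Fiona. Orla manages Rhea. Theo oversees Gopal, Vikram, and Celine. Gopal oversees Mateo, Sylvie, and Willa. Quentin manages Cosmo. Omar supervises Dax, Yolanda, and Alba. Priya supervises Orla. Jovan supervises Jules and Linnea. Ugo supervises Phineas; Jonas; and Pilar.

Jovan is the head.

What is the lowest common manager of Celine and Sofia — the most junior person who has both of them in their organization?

Jovan

Celine's chain of managers is Theo, Yolanda, Omar, Ivan, Oona, Jules, Jovan. Sofia's chain of managers is Linnea, Jovan. The first manager that appears in both chains is Jovan.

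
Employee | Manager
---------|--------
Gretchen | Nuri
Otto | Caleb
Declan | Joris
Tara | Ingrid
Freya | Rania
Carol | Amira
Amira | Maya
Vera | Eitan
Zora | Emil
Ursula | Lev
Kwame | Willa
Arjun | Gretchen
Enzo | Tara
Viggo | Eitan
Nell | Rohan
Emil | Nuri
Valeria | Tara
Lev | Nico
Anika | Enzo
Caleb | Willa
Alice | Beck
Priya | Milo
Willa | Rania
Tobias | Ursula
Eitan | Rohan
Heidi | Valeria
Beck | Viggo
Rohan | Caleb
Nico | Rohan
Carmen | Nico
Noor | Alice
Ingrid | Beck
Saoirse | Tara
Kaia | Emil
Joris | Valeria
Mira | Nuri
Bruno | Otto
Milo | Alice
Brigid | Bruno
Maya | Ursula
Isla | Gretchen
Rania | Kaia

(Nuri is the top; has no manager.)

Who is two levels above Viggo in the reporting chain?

Viggo reports to Eitan, and Eitan reports to Rohan. So Viggo's skip-level manager is Rohan.

Rohan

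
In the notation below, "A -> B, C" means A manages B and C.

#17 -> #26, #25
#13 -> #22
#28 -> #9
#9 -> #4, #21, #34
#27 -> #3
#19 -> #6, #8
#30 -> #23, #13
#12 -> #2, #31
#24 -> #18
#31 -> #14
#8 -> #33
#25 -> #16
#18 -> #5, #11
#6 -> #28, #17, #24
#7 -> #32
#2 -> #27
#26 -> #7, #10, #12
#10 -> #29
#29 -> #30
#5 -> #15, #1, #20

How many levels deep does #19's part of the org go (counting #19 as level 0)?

8

The longest chain under #19 runs #19 → #6 → #17 → #26 → #10 → #29 → #30 → #13 → #22, which is 8 levels below #19.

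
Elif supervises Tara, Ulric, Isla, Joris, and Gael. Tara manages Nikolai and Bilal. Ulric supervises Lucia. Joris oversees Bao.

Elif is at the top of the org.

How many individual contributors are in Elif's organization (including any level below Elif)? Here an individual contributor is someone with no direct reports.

The people in Elif's organization with no one reporting to them are Gael, Bao, Isla, Lucia, Bilal, Nikolai. That is 6.

6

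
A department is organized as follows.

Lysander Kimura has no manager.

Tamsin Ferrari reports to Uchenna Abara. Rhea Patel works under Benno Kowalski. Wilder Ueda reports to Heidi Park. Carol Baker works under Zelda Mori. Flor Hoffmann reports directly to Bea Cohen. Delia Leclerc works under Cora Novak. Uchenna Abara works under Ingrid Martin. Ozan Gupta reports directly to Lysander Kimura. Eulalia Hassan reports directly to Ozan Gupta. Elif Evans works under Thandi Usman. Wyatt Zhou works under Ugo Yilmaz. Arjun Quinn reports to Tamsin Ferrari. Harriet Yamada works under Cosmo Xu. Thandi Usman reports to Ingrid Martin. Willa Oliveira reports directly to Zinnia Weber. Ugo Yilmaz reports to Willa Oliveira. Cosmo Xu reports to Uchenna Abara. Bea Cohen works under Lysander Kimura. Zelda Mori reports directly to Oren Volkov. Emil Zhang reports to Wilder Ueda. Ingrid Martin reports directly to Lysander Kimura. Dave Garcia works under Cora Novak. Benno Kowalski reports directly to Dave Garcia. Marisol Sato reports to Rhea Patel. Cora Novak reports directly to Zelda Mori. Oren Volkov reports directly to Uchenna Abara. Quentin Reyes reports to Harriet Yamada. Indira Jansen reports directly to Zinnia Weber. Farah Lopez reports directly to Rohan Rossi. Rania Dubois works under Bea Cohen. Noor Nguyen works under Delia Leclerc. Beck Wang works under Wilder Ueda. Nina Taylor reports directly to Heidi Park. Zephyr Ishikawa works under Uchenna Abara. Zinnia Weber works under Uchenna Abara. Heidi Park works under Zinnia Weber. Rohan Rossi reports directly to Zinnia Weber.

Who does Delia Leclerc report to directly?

Cora Novak

Delia Leclerc reports directly to Cora Novak.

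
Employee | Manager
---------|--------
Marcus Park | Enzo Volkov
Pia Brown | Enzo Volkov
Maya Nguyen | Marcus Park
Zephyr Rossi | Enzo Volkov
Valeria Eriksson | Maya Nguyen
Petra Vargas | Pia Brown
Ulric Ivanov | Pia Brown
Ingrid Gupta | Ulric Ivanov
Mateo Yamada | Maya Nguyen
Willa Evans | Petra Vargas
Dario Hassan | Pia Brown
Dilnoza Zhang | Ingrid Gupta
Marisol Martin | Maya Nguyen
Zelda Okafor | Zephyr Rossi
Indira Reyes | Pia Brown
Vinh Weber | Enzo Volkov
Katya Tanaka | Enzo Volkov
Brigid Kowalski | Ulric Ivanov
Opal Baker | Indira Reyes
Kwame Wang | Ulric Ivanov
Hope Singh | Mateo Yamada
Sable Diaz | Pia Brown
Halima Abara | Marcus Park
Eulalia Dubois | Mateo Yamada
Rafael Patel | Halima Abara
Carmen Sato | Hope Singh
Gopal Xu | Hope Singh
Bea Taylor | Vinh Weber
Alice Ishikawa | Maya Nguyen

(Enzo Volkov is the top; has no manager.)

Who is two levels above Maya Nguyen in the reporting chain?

Enzo Volkov

Maya Nguyen reports to Marcus Park, and Marcus Park reports to Enzo Volkov. So Maya Nguyen's skip-level manager is Enzo Volkov.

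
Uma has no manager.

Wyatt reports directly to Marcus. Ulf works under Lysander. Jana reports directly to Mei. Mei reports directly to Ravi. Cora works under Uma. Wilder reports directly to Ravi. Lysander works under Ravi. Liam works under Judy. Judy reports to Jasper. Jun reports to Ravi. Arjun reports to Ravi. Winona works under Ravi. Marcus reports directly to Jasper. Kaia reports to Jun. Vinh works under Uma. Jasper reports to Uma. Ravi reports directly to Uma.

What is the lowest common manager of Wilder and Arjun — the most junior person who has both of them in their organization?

Ravi

Wilder's chain of managers is Ravi, Uma. Arjun's chain of managers is Ravi, Uma. The first manager that appears in both chains is Ravi.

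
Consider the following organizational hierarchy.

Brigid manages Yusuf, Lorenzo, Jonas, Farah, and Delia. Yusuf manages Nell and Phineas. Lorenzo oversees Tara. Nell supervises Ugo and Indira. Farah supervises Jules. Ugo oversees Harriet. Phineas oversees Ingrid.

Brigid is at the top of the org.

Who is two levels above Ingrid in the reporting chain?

Yusuf

Ingrid reports to Phineas, and Phineas reports to Yusuf. So Ingrid's skip-level manager is Yusuf.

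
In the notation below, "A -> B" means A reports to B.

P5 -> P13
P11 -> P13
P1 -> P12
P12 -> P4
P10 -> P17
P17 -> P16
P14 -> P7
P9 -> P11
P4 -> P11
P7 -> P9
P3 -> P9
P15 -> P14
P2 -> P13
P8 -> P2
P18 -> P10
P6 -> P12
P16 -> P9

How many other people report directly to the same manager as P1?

P1 reports to P12. P12's other direct reports are P6 — 1 peer.

1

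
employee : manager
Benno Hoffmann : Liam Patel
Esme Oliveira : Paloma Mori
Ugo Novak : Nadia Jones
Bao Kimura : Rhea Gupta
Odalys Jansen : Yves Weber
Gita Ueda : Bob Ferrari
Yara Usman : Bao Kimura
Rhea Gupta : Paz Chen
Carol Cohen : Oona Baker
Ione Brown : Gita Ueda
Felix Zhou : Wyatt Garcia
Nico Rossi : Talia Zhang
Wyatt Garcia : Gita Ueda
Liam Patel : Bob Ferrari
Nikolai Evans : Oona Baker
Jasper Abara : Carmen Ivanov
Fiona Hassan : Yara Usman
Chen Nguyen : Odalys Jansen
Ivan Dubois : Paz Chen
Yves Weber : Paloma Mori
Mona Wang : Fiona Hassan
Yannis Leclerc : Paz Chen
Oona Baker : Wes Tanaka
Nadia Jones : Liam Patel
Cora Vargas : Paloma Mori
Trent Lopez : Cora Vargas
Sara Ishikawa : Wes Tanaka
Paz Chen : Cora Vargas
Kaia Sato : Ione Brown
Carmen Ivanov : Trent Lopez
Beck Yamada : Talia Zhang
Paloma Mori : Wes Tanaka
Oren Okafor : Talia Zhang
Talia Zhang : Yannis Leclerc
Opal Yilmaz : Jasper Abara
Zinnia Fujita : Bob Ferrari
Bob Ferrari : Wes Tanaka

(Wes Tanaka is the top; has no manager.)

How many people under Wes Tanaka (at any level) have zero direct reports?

The people in Wes Tanaka's organization with no one reporting to them are Carol Cohen, Nikolai Evans, Sara Ishikawa, Zinnia Fujita, Kaia Sato, Felix Zhou, Benno Hoffmann, Ugo Novak, Esme Oliveira, Chen Nguyen, Opal Yilmaz, Ivan Dubois, Oren Okafor, Nico Rossi, Beck Yamada, Mona Wang. That is 16.

16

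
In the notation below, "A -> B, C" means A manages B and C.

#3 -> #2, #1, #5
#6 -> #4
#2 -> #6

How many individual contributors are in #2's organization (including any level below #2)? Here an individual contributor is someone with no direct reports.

The only person in #2's organization with no one reporting to them is #4. That is 1.

1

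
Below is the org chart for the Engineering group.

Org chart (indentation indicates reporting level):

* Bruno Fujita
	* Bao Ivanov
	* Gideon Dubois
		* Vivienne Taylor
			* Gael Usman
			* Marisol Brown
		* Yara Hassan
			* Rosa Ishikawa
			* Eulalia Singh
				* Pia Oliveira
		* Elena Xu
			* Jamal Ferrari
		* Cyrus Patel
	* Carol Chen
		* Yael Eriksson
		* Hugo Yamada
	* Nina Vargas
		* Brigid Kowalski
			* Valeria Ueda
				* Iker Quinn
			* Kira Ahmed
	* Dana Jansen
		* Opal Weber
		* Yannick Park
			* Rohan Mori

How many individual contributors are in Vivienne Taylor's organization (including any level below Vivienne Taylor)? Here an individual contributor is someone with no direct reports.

2

The people in Vivienne Taylor's organization with no one reporting to them are Marisol Brown, Gael Usman. That is 2.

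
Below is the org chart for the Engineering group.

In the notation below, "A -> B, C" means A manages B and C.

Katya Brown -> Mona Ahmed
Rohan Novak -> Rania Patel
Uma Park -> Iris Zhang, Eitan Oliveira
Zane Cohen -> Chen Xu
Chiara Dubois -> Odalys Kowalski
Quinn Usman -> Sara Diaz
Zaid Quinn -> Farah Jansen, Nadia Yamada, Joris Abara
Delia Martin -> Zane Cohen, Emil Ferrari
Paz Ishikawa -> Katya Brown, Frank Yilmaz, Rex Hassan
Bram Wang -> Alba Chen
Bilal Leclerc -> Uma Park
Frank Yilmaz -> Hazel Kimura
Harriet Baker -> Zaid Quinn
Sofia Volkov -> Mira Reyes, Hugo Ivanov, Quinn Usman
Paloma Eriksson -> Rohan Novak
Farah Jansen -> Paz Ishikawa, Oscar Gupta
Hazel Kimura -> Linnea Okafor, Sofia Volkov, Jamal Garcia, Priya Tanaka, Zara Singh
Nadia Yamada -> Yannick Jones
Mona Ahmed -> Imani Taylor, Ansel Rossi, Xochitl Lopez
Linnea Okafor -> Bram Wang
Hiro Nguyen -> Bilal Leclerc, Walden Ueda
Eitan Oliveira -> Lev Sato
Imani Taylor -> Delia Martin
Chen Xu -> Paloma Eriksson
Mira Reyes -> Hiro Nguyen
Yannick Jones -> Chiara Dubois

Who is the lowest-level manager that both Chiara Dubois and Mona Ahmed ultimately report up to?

Zaid Quinn

Chiara Dubois's chain of managers is Yannick Jones, Nadia Yamada, Zaid Quinn, Harriet Baker. Mona Ahmed's chain of managers is Katya Brown, Paz Ishikawa, Farah Jansen, Zaid Quinn, Harriet Baker. The first manager that appears in both chains is Zaid Quinn.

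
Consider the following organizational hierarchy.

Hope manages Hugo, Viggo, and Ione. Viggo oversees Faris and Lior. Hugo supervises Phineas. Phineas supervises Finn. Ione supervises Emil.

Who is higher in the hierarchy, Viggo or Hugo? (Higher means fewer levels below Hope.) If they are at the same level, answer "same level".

same level

Both Viggo and Hugo are 1 level below Hope.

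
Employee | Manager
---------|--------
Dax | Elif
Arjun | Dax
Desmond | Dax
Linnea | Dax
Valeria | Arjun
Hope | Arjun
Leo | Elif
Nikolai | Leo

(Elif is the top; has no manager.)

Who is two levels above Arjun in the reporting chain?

Arjun reports to Dax, and Dax reports to Elif. So Arjun's skip-level manager is Elif.

Elif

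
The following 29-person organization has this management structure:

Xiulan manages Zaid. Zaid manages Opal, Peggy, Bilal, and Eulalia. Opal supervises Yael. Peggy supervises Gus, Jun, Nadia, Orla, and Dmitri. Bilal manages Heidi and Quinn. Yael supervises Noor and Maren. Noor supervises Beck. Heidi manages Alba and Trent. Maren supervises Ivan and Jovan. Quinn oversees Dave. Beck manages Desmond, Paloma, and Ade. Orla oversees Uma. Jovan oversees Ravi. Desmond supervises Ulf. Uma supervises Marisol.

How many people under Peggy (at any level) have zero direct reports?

5

The people in Peggy's organization with no one reporting to them are Dmitri, Marisol, Nadia, Jun, Gus. That is 5.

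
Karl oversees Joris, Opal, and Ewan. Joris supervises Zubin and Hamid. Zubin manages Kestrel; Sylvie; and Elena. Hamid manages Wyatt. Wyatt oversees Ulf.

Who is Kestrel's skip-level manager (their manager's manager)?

Kestrel reports to Zubin, and Zubin reports to Joris. So Kestrel's skip-level manager is Joris.

Joris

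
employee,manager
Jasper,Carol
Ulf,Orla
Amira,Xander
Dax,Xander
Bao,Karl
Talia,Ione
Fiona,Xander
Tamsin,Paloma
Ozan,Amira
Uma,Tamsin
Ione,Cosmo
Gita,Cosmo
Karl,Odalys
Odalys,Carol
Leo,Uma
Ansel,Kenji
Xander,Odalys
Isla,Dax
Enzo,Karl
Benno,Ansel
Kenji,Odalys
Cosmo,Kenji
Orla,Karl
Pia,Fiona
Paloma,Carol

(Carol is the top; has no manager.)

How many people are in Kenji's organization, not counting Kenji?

6

Kenji directly manages Cosmo, Ansel. Under Cosmo: Gita, Ione, Talia (3). Under Ansel: Benno (1). So Kenji's organization is 2 direct reports plus everyone under them: 4 + 2 = 6.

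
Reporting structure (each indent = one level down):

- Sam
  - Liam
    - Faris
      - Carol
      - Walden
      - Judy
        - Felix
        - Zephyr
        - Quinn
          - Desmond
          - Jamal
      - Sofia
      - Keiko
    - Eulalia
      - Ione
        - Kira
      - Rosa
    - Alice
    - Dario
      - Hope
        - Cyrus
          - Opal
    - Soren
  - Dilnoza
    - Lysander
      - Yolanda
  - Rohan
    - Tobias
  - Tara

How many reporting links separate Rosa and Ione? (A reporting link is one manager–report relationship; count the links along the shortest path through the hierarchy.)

Rosa is 1 level below Eulalia, and Ione is 1 level below Eulalia (their lowest common manager). The shortest path runs up from Rosa to Eulalia and back down to Ione: 1 + 1 = 2 links.

2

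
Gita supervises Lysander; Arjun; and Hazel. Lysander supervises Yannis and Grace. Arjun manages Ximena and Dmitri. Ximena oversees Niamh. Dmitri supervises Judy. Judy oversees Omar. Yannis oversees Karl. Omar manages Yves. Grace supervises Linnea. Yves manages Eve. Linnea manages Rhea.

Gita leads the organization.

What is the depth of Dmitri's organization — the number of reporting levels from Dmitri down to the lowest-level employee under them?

4

The longest chain under Dmitri runs Dmitri → Judy → Omar → Yves → Eve, which is 4 levels below Dmitri.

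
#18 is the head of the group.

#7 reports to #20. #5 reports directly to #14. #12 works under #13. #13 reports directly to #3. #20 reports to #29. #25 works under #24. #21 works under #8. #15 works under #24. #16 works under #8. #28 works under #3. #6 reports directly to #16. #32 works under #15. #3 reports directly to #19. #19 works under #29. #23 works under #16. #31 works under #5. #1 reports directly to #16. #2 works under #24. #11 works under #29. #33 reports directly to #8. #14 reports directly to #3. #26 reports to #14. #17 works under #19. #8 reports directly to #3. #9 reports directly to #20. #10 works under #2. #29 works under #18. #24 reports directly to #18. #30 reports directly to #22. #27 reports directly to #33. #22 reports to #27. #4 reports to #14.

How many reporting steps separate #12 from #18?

5

Chain from #12 up to #18: #12 → #13 → #3 → #19 → #29 → #18. That is 5 steps up, so #12 is 5 levels below #18.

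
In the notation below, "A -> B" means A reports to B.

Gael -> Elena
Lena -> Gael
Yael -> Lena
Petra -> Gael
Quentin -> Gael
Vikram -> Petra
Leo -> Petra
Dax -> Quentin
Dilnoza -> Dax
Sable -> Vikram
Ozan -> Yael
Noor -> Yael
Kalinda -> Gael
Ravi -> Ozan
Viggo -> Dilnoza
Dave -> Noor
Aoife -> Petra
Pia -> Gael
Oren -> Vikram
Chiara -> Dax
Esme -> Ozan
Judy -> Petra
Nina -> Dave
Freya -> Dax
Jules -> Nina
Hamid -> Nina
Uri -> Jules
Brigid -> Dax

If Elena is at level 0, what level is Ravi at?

Chain from Ravi up to Elena: Ravi → Ozan → Yael → Lena → Gael → Elena. That is 5 steps up, so Ravi is 5 levels below Elena.

5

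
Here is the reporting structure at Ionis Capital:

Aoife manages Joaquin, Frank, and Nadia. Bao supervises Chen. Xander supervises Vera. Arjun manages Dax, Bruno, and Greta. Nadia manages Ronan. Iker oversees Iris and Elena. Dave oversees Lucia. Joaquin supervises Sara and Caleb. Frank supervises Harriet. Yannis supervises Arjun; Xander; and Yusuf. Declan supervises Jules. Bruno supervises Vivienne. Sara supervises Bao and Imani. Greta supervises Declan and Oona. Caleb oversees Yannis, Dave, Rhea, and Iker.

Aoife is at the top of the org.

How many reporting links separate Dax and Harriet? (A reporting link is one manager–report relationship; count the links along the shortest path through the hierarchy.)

7

Dax is 5 levels below Aoife, and Harriet is 2 levels below Aoife (their lowest common manager). The shortest path runs up from Dax to Aoife and back down to Harriet: 5 + 2 = 7 links.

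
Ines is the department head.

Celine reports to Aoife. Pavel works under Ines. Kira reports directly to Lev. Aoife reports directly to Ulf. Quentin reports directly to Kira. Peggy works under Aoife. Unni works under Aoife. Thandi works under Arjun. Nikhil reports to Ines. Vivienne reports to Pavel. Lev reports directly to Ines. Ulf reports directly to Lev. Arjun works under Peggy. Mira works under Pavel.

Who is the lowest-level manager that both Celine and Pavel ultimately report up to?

Ines

Celine's chain of managers is Aoife, Ulf, Lev, Ines. Pavel's chain of managers is Ines. The first manager that appears in both chains is Ines.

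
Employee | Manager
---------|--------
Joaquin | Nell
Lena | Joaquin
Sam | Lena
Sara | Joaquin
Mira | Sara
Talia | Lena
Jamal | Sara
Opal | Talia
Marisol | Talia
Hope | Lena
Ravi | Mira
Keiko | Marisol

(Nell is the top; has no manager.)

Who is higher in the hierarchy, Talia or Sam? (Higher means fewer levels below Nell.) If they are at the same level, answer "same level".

same level

Both Talia and Sam are 3 levels below Nell.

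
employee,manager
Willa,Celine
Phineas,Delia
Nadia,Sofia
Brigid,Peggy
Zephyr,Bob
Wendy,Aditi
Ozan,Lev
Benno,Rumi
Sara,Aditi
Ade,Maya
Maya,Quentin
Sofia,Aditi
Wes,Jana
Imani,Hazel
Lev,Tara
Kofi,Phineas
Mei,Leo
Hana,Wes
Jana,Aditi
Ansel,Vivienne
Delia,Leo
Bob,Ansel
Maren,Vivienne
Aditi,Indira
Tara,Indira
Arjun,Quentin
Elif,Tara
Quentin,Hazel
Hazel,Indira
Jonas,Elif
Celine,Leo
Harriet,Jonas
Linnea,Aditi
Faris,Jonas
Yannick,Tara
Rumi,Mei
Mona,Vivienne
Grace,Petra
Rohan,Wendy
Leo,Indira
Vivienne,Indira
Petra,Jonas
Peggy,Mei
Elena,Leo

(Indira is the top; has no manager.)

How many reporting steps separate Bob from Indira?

3

Chain from Bob up to Indira: Bob → Ansel → Vivienne → Indira. That is 3 steps up, so Bob is 3 levels below Indira.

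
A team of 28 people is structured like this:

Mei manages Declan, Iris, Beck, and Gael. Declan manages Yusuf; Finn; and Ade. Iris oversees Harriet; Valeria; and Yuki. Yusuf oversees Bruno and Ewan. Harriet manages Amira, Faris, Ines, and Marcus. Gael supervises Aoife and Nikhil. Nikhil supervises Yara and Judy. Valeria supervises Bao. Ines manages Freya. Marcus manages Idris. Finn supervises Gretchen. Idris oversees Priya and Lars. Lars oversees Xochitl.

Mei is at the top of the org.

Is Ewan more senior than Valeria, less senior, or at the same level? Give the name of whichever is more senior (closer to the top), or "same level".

Ewan is 3 levels below Mei; Valeria is 2. Valeria is higher.

Valeria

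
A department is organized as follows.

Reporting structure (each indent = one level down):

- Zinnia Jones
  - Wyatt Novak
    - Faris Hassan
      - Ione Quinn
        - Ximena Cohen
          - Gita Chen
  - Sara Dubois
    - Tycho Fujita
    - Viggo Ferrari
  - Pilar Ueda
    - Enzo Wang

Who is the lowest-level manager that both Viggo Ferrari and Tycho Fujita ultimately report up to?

Sara Dubois

Viggo Ferrari's chain of managers is Sara Dubois, Zinnia Jones. Tycho Fujita's chain of managers is Sara Dubois, Zinnia Jones. The first manager that appears in both chains is Sara Dubois.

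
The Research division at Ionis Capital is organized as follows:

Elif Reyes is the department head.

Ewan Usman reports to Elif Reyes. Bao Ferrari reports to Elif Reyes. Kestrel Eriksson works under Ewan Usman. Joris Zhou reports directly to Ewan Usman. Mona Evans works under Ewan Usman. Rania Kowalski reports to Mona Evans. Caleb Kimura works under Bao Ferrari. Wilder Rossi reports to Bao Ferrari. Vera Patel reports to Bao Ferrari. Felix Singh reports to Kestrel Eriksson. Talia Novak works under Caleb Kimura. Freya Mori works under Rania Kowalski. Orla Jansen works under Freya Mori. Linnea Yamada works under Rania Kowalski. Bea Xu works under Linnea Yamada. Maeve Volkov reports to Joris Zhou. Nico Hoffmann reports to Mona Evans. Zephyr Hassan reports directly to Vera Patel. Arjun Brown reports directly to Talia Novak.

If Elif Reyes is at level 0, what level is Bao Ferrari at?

1

Chain from Bao Ferrari up to Elif Reyes: Bao Ferrari → Elif Reyes. That is 1 step up, so Bao Ferrari is 1 level below Elif Reyes.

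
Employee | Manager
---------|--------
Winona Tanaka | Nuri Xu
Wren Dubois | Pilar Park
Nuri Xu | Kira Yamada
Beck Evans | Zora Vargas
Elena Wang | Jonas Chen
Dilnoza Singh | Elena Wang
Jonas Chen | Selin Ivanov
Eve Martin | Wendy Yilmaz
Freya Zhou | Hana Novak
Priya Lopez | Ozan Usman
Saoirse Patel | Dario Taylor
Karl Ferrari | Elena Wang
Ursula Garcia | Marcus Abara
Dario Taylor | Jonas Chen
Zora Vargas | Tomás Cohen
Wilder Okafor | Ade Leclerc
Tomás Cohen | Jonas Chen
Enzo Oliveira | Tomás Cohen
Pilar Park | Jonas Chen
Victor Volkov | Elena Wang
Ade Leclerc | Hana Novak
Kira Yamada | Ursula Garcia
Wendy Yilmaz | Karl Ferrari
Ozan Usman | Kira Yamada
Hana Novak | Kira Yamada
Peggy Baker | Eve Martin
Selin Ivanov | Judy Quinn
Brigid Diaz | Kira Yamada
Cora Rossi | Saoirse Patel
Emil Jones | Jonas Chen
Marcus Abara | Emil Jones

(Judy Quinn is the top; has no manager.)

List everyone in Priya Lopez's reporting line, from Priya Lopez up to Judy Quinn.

Priya Lopez reports to Ozan Usman. Ozan Usman reports to Kira Yamada. Kira Yamada reports to Ursula Garcia. Ursula Garcia reports to Marcus Abara. Marcus Abara reports to Emil Jones. Emil Jones reports to Jonas Chen. Jonas Chen reports to Selin Ivanov. Selin Ivanov reports to Judy Quinn. Judy Quinn is at the top.

Priya Lopez -> Ozan Usman -> Kira Yamada -> Ursula Garcia -> Marcus Abara -> Emil Jones -> Jonas Chen -> Selin Ivanov -> Judy Quinn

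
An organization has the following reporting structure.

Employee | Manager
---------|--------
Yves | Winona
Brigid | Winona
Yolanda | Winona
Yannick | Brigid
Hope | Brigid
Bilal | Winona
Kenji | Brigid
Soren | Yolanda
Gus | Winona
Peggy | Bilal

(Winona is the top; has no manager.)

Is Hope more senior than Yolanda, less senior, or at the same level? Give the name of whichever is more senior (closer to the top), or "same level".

Yolanda

Hope is 2 levels below Winona; Yolanda is 1. Yolanda is higher.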